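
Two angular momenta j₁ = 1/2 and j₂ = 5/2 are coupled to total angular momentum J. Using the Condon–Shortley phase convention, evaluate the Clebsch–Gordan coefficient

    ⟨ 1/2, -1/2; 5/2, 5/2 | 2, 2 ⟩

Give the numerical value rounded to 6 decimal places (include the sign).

−√(5/6) = -0.912871

√[5·1!0!4!/6! · 0!1!5!0!4!0!] = √(480)
  +(−1)^1/∏(1,0,0,4,0,0)! = -1/24  (running -1/24)
⟨..|..⟩ = √(480)·(-1/24) = -0.912871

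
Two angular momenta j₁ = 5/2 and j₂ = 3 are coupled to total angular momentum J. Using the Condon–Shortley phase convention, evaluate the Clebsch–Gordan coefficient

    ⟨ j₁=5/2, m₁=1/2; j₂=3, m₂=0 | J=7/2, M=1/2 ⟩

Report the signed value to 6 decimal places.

√[8·2!3!4!/10! · 3!2!3!3!4!3!] = √(6912/175)
  +(−1)^0/∏(0,2,2,3,1,1)! = 1/24  (running 1/24)
  +(−1)^1/∏(1,1,1,2,2,2)! = -1/8  (running -1/12)
  +(−1)^2/∏(2,0,0,1,3,3)! = 1/72  (running -5/72)
⟨..|..⟩ = √(6912/175)·(-5/72) = -0.436436

−√(4/21) = -0.436436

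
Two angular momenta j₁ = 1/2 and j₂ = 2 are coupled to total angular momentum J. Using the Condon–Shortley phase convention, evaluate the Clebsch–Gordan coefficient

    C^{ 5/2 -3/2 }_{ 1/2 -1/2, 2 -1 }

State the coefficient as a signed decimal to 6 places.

+√(4/5) = +0.894427

√[6·0!1!4!/6! · 0!1!1!3!1!4!] = √(144/5)
  +(−1)^0/∏(0,0,1,1,0,3)! = 1/6  (running 1/6)
⟨..|..⟩ = √(144/5)·(1/6) = +0.894427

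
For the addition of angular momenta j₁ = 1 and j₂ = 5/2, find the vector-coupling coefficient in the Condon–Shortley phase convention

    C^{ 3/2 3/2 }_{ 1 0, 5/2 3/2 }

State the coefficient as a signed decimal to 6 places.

√[4·2!0!3!/6! · 1!1!4!1!3!0!] = √(48/5)
  +(−1)^1/∏(1,1,0,3,0,0)! = -1/6  (running -1/6)
⟨..|..⟩ = √(48/5)·(-1/6) = -0.516398

-0.516398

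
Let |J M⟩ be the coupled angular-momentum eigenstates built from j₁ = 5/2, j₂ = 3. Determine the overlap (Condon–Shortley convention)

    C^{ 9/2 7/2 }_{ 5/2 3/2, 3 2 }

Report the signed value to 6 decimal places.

√[10·1!4!5!/11! · 4!1!5!1!8!1!] = √(921600/11)
  +(−1)^0/∏(0,1,1,5,3,0)! = 1/720  (running 1/720)
  +(−1)^1/∏(1,0,0,4,4,1)! = -1/576  (running -1/2880)
⟨..|..⟩ = √(921600/11)·(-1/2880) = -0.100504

-0.100504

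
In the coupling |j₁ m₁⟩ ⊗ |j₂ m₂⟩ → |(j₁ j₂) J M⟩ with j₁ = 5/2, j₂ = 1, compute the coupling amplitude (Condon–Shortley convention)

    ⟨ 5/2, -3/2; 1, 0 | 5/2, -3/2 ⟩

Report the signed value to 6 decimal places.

√[6·1!4!1!/7! · 1!4!1!1!1!4!] = √(576/35)
  +(−1)^0/∏(0,1,4,1,0,0)! = 1/24  (running 1/24)
  +(−1)^1/∏(1,0,3,0,1,1)! = -1/6  (running -1/8)
⟨..|..⟩ = √(576/35)·(-1/8) = -0.507093

-0.507093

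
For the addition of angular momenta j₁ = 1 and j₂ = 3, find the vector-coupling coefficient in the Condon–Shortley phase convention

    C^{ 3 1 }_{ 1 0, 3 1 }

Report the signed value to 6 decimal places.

−√(1/12) ≈ -0.288675

√[7·1!1!5!/8! · 1!1!4!2!4!2!] = √(48)
  +(−1)^0/∏(0,1,1,4,0,1)! = 1/24  (running 1/24)
  +(−1)^1/∏(1,0,0,3,1,2)! = -1/12  (running -1/24)
⟨..|..⟩ = √(48)·(-1/24) = -0.288675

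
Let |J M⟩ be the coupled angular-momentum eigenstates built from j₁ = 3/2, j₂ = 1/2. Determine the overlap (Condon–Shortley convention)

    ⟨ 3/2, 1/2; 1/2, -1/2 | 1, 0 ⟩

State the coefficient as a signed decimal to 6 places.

triangle: 1!·2!·0!/4! = 2/24
(j±m)!: 2!·1!·0!·1!·1!·1! = 2
prefactor² = (2J+1)·Δ·N² = 1/2
  k=0: +1/(0!·1!·1!·0!·1!·0!) = 1
Σ = 1  ⇒  CG² = 1/2·1² = 1/2
CG = +√(1/2) = +0.707107

+0.707107  (= +√(1/2))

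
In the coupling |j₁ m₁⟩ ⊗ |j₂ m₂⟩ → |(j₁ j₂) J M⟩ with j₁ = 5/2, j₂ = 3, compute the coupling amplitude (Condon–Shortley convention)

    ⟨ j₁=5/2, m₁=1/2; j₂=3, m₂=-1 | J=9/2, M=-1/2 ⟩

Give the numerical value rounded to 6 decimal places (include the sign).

+√(160/693) ≈ +0.480500

j₁+j₂−J=1  J+j₁−j₂=4  J−j₁+j₂=5  j₁+j₂+J+1=11
(j₁±m₁, j₂±m₂, J±M) = (3,2,2,4,4,5)
P² = 92160/77
sum k=0..1:
  [0] +1/48 = 1/48
  [1] −1/144 = -1/144
S = 1/72
C² = P²·S² = 160/693 ; C = +0.480500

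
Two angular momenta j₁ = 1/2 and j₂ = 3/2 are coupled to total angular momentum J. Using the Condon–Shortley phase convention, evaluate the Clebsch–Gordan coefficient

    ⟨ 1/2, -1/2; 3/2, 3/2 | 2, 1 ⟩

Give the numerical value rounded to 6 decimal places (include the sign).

+√(1/4) = +0.500000

√[5·0!1!3!/5! · 0!1!3!0!3!1!] = √(9)
  +(−1)^0/∏(0,0,1,3,0,0)! = 1/6  (running 1/6)
⟨..|..⟩ = √(9)·(1/6) = +0.500000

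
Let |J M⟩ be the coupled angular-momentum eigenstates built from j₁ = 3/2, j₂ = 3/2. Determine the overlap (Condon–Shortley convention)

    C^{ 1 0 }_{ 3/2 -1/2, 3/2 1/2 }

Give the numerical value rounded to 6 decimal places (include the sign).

√[3·2!1!1!/5! · 1!2!2!1!1!1!] = √(1/5)
  +(−1)^1/∏(1,1,1,1,0,0)! = -1  (running -1)
  +(−1)^2/∏(2,0,0,0,1,1)! = 1/2  (running -1/2)
⟨..|..⟩ = √(1/5)·(-1/2) = -0.223607

-0.223607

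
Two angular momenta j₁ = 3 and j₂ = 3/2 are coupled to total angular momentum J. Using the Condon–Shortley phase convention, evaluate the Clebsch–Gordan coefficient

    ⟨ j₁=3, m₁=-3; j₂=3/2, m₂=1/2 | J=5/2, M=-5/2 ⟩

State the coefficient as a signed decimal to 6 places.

triangle: 2!×4!×1!/8! = 48/40320
(j±m)!: 0!×6!×2!×1!×0!×5! = 172800
prefactor² = (2J+1)×Δ×N² = 8640/7
  k=2: +1/(2!×0!×4!×0!×0!×1!) = 1/48
Σ = 1/48  ⇒  CG² = 8640/7×1/48² = 15/28
CG = +√(15/28) = +0.731925

+0.731925  (= +√(15/28))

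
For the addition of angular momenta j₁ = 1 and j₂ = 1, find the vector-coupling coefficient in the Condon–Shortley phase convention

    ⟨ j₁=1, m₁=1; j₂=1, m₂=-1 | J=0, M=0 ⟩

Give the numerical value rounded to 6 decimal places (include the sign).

j₁+j₂−J=2  J+j₁−j₂=0  J−j₁+j₂=0  j₁+j₂+J+1=3
(j₁±m₁, j₂±m₂, J±M) = (2,0,0,2,0,0)
P² = 4/3
sum k=0..0:
  [0] +1/2 = 1/2
S = 1/2
C² = P²·S² = 1/3 ; C = +0.577350

+√(1/3) = +0.577350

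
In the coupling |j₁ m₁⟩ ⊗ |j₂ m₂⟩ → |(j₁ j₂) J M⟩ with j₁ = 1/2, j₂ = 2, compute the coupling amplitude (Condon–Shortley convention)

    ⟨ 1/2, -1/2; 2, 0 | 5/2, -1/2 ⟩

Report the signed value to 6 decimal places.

+√(3/5) ≈ +0.774597

j₁+j₂−J=0  J+j₁−j₂=1  J−j₁+j₂=4  j₁+j₂+J+1=6
(j₁±m₁, j₂±m₂, J±M) = (0,1,2,2,2,3)
P² = 48/5
sum k=0..0:
  [0] +1/4 = 1/4
S = 1/4
C² = P²·S² = 3/5 ; C = +0.774597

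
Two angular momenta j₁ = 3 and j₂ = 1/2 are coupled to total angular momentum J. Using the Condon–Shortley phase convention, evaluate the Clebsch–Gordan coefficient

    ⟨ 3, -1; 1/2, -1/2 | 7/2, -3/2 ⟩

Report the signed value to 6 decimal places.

triangle: 0!×6!×1!/8! = 720/40320
(j±m)!: 2!×4!×0!×1!×2!×5! = 11520
prefactor² = (2J+1)×Δ×N² = 11520/7
  k=0: +1/(0!×0!×4!×0!×2!×1!) = 1/48
Σ = 1/48  ⇒  CG² = 11520/7×1/48² = 5/7
CG = +√(5/7) = +0.845154

+0.845154  (= +√(5/7))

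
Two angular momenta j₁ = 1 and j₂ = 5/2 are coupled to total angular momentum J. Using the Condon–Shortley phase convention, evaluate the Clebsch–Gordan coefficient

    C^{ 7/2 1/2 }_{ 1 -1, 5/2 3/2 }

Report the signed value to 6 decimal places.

triangle: 0!*2!*5!/8! = 240/40320
(j±m)!: 0!*2!*4!*1!*4!*3! = 6912
prefactor² = (2J+1)*Δ*N² = 2304/7
  k=0: +1/(0!*0!*2!*4!*0!*1!) = 1/48
Σ = 1/48  ⇒  CG² = 2304/7*1/48² = 1/7
CG = +√(1/7) = +0.377964

+√(1/7) ≈ +0.377964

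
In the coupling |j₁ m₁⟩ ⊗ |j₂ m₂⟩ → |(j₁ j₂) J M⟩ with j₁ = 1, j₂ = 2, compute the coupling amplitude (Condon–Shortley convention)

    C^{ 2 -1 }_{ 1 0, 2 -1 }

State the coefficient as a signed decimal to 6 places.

+0.408248

j₁+j₂−J=1  J+j₁−j₂=1  J−j₁+j₂=3  j₁+j₂+J+1=6
(j₁±m₁, j₂±m₂, J±M) = (1,1,1,3,1,3)
P² = 3/2
sum k=0..1:
  [0] +1/2 = 1/2
  [1] −1/6 = -1/6
S = 1/3
C² = P²·S² = 1/6 ; C = +0.408248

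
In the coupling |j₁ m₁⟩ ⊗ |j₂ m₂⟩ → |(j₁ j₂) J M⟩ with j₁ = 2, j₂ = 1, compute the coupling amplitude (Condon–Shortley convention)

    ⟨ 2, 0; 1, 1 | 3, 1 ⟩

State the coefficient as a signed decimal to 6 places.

+√(2/5) = +0.632456

√[7·0!4!2!/7! · 2!2!2!0!4!2!] = √(128/5)
  +(−1)^0/∏(0,0,2,2,2,0)! = 1/8  (running 1/8)
⟨..|..⟩ = √(128/5)·(1/8) = +0.632456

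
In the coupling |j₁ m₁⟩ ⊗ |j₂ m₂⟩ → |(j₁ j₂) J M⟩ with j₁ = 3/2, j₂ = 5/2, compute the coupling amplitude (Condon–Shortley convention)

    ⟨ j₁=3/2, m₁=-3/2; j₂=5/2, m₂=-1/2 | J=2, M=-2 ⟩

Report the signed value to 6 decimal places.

√[5·2!1!3!/7! · 0!3!2!3!0!4!] = √(144/7)
  +(−1)^2/∏(2,0,1,0,0,3)! = 1/12  (running 1/12)
⟨..|..⟩ = √(144/7)·(1/12) = +0.377964

+0.377964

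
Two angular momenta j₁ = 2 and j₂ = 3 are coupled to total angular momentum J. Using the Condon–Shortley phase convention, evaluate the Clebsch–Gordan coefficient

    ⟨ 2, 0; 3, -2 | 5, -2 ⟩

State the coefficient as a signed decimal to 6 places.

+0.547723  (= +√(3/10))

triangle: 0!×4!×6!/11! = 17280/39916800
(j±m)!: 2!×2!×1!×5!×3!×7! = 14515200
prefactor² = (2J+1)×Δ×N² = 69120
  k=0: +1/(0!×0!×2!×1!×2!×5!) = 1/480
Σ = 1/480  ⇒  CG² = 69120×1/480² = 3/10
CG = +√(3/10) = +0.547723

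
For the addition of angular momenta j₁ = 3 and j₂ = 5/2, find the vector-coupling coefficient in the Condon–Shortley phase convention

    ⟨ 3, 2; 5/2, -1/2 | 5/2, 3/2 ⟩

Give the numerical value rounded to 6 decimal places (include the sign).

−√(1/14) = -0.267261

triangle: 3!·3!·2!/9! = 72/362880
(j±m)!: 5!·1!·2!·3!·4!·1! = 34560
prefactor² = (2J+1)·Δ·N² = 288/7
  k=0: +1/(0!·3!·1!·2!·2!·0!) = 1/24
  k=1: −1/(1!·2!·0!·1!·3!·1!) = -1/12
Σ = -1/24  ⇒  CG² = 288/7·(-1/24)² = 1/14
CG = −√(1/14) = -0.267261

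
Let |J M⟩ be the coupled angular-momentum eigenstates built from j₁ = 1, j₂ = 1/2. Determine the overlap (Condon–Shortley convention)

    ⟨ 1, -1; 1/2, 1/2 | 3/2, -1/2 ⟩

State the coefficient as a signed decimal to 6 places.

triangle: 0!×2!×1!/4! = 2/24
(j±m)!: 0!×2!×1!×0!×1!×2! = 4
prefactor² = (2J+1)×Δ×N² = 4/3
  k=0: +1/(0!×0!×2!×1!×0!×0!) = 1/2
Σ = 1/2  ⇒  CG² = 4/3×1/2² = 1/3
CG = +√(1/3) = +0.577350

+√(1/3) ≈ +0.577350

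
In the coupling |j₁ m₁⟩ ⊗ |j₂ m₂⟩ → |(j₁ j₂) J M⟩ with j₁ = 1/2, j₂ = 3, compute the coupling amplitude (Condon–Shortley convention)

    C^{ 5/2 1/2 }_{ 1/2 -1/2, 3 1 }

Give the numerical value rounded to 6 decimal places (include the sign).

-0.755929

√[6·1!0!5!/7! · 0!1!4!2!3!2!] = √(576/7)
  +(−1)^1/∏(1,0,0,3,0,2)! = -1/12  (running -1/12)
⟨..|..⟩ = √(576/7)·(-1/12) = -0.755929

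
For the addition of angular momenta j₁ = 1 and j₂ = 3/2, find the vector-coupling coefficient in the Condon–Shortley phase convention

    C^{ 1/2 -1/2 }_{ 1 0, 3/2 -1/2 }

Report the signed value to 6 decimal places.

√[2·2!0!1!/4! · 1!1!1!2!0!1!] = √(1/3)
  +(−1)^1/∏(1,1,0,0,0,1)! = -1  (running -1)
⟨..|..⟩ = √(1/3)·(-1) = -0.577350

−√(1/3) ≈ -0.577350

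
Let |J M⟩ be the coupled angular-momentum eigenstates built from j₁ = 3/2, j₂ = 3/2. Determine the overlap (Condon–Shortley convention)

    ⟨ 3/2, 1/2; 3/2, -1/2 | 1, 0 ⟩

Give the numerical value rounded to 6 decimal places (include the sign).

-0.223607

triangle: 2!*1!*1!/5! = 2/120
(j±m)!: 2!*1!*1!*2!*1!*1! = 4
prefactor² = (2J+1)*Δ*N² = 1/5
  k=0: +1/(0!*2!*1!*1!*0!*0!) = 1/2
  k=1: −1/(1!*1!*0!*0!*1!*1!) = -1
Σ = -1/2  ⇒  CG² = 1/5*(-1/2)² = 1/20
CG = −√(1/20) = -0.223607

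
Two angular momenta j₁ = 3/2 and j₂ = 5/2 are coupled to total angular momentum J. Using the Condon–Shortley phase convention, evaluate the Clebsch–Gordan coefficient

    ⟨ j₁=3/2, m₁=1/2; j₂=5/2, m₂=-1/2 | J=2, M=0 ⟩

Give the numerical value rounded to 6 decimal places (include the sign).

√[5·2!1!3!/7! · 2!1!2!3!2!2!] = √(8/7)
  +(−1)^0/∏(0,2,1,2,0,1)! = 1/4  (running 1/4)
  +(−1)^1/∏(1,1,0,1,1,2)! = -1/2  (running -1/4)
⟨..|..⟩ = √(8/7)·(-1/4) = -0.267261

-0.267261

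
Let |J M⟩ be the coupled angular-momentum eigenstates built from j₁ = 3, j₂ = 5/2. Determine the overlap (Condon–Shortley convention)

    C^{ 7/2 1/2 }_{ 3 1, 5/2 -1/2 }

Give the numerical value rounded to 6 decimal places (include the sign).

j₁+j₂−J=2  J+j₁−j₂=4  J−j₁+j₂=3  j₁+j₂+J+1=10
(j₁±m₁, j₂±m₂, J±M) = (4,2,2,3,4,3)
P² = 9216/175
sum k=0..2:
  [0] +1/16 = 1/16
  [1] −1/12 = -1/12
  [2] +1/288 = 1/288
S = -5/288
C² = P²·S² = 1/63 ; C = -0.125988

-0.125988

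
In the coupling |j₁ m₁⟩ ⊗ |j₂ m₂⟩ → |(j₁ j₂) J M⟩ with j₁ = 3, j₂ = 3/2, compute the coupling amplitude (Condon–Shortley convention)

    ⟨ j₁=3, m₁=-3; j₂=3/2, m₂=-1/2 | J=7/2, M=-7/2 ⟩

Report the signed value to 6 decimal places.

j₁+j₂−J=1  J+j₁−j₂=5  J−j₁+j₂=2  j₁+j₂+J+1=9
(j₁±m₁, j₂±m₂, J±M) = (0,6,1,2,0,7)
P² = 38400
sum k=1..1:
  [1] −1/240 = -1/240
S = -1/240
C² = P²·S² = 2/3 ; C = -0.816497

−√(2/3) = -0.816497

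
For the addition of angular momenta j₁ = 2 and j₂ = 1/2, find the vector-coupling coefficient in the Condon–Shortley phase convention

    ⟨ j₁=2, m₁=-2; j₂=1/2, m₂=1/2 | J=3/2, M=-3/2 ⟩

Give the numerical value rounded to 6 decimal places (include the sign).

-0.894427  (= −√(4/5))

j₁+j₂−J=1  J+j₁−j₂=3  J−j₁+j₂=0  j₁+j₂+J+1=5
(j₁±m₁, j₂±m₂, J±M) = (0,4,1,0,0,3)
P² = 144/5
sum k=1..1:
  [1] −1/6 = -1/6
S = -1/6
C² = P²·S² = 4/5 ; C = -0.894427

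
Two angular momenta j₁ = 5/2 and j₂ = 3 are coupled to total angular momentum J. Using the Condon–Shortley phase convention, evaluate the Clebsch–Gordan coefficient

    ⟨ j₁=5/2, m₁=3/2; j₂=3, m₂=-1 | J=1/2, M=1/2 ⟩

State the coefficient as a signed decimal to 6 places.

j₁+j₂−J=5  J+j₁−j₂=0  J−j₁+j₂=1  j₁+j₂+J+1=7
(j₁±m₁, j₂±m₂, J±M) = (4,1,2,4,1,0)
P² = 384/7
sum k=1..1:
  [1] −1/24 = -1/24
S = -1/24
C² = P²·S² = 2/21 ; C = -0.308607

-0.308607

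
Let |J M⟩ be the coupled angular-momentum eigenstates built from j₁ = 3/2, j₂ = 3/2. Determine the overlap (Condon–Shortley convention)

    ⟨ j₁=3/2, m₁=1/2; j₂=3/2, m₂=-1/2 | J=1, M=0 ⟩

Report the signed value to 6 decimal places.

√[3·2!1!1!/5! · 2!1!1!2!1!1!] = √(1/5)
  +(−1)^0/∏(0,2,1,1,0,0)! = 1/2  (running 1/2)
  +(−1)^1/∏(1,1,0,0,1,1)! = -1  (running -1/2)
⟨..|..⟩ = √(1/5)·(-1/2) = -0.223607

−√(1/20) ≈ -0.223607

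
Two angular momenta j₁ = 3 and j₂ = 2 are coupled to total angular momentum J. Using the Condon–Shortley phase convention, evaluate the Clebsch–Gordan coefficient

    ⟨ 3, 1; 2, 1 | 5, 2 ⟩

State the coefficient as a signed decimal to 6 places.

+0.707107  (= +√(1/2))

triangle: 0!*6!*4!/11! = 17280/39916800
(j±m)!: 4!*2!*3!*1!*7!*3! = 8709120
prefactor² = (2J+1)*Δ*N² = 41472
  k=0: +1/(0!*0!*2!*3!*4!*1!) = 1/288
Σ = 1/288  ⇒  CG² = 41472*1/288² = 1/2
CG = +√(1/2) = +0.707107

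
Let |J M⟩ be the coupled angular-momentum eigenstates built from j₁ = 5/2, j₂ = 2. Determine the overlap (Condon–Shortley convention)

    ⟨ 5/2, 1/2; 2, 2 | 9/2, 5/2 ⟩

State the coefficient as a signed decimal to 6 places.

triangle: 0!·5!·4!/10! = 2880/3628800
(j±m)!: 3!·2!·4!·0!·7!·2! = 2903040
prefactor² = (2J+1)·Δ·N² = 23040
  k=0: +1/(0!·0!·2!·4!·3!·0!) = 1/288
Σ = 1/288  ⇒  CG² = 23040·1/288² = 5/18
CG = +√(5/18) = +0.527046

+√(5/18) ≈ +0.527046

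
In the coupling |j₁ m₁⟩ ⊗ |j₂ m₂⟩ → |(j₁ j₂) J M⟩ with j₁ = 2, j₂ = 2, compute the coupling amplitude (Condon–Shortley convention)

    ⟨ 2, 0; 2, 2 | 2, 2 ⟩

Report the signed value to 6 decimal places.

+√(2/7) = +0.534522

√[5·2!2!2!/7! · 2!2!4!0!4!0!] = √(128/7)
  +(−1)^2/∏(2,0,0,2,2,0)! = 1/8  (running 1/8)
⟨..|..⟩ = √(128/7)·(1/8) = +0.534522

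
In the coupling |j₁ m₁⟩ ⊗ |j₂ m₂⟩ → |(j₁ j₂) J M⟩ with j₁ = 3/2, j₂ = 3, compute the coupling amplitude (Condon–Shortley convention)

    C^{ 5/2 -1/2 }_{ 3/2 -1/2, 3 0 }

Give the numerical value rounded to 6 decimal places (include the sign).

triangle: 2!*1!*4!/8! = 48/40320
(j±m)!: 1!*2!*3!*3!*2!*3! = 864
prefactor² = (2J+1)*Δ*N² = 216/35
  k=1: −1/(1!*1!*1!*2!*0!*2!) = -1/4
  k=2: +1/(2!*0!*0!*1!*1!*3!) = 1/12
Σ = -1/6  ⇒  CG² = 216/35*(-1/6)² = 6/35
CG = −√(6/35) = -0.414039

−√(6/35) ≈ -0.414039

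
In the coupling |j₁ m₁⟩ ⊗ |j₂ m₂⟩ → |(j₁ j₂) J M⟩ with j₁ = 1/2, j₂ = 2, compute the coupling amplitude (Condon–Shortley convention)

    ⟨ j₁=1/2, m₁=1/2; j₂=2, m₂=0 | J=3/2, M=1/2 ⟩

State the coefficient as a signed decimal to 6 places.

triangle: 1!·0!·3!/5! = 6/120
(j±m)!: 1!·0!·2!·2!·2!·1! = 8
prefactor² = (2J+1)·Δ·N² = 8/5
  k=0: +1/(0!·1!·0!·2!·0!·1!) = 1/2
Σ = 1/2  ⇒  CG² = 8/5·1/2² = 2/5
CG = +√(2/5) = +0.632456

+0.632456  (= +√(2/5))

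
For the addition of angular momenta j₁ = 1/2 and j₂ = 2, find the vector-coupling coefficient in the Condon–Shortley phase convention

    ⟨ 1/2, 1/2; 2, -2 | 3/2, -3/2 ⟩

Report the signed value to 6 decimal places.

+√(4/5) = +0.894427

j₁+j₂−J=1  J+j₁−j₂=0  J−j₁+j₂=3  j₁+j₂+J+1=5
(j₁±m₁, j₂±m₂, J±M) = (1,0,0,4,0,3)
P² = 144/5
sum k=0..0:
  [0] +1/6 = 1/6
S = 1/6
C² = P²·S² = 4/5 ; C = +0.894427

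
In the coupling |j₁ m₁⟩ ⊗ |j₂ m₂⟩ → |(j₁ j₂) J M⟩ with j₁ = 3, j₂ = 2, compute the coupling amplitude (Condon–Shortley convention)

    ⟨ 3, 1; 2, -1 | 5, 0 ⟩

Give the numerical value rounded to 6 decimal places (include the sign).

√[11·0!6!4!/11! · 4!2!1!3!5!5!] = √(138240/7)
  +(−1)^0/∏(0,0,2,1,4,3)! = 1/288  (running 1/288)
⟨..|..⟩ = √(138240/7)·(1/288) = +0.487950

+√(5/21) = +0.487950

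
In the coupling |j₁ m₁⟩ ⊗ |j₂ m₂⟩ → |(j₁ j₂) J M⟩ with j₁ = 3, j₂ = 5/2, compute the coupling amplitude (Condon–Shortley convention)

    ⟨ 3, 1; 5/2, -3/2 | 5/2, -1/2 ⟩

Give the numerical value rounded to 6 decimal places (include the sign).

−√(1/35) = -0.169031

√[6·3!3!2!/9! · 4!2!1!4!2!3!] = √(576/35)
  +(−1)^0/∏(0,3,2,1,1,1)! = 1/12  (running 1/12)
  +(−1)^1/∏(1,2,1,0,2,2)! = -1/8  (running -1/24)
⟨..|..⟩ = √(576/35)·(-1/24) = -0.169031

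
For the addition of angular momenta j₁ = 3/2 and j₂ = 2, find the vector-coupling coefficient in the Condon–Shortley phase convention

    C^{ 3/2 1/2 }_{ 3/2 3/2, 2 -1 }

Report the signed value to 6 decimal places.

j₁+j₂−J=2  J+j₁−j₂=1  J−j₁+j₂=2  j₁+j₂+J+1=6
(j₁±m₁, j₂±m₂, J±M) = (3,0,1,3,2,1)
P² = 8/5
sum k=0..0:
  [0] +1/2 = 1/2
S = 1/2
C² = P²·S² = 2/5 ; C = +0.632456

+0.632456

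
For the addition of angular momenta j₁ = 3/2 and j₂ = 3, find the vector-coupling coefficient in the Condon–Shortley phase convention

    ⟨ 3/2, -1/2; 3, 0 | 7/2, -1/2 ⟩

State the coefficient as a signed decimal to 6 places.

triangle: 1!×2!×5!/9! = 240/362880
(j±m)!: 1!×2!×3!×3!×3!×4! = 10368
prefactor² = (2J+1)×Δ×N² = 384/7
  k=0: +1/(0!×1!×2!×3!×0!×2!) = 1/24
  k=1: −1/(1!×0!×1!×2!×1!×3!) = -1/12
Σ = -1/24  ⇒  CG² = 384/7×(-1/24)² = 2/21
CG = −√(2/21) = -0.308607

−√(2/21) = -0.308607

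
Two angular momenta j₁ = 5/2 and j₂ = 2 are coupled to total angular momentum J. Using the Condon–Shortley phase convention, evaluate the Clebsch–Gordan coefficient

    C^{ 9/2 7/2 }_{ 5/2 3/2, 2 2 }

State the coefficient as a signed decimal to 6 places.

+0.745356

j₁+j₂−J=0  J+j₁−j₂=5  J−j₁+j₂=4  j₁+j₂+J+1=10
(j₁±m₁, j₂±m₂, J±M) = (4,1,4,0,8,1)
P² = 184320
sum k=0..0:
  [0] +1/576 = 1/576
S = 1/576
C² = P²·S² = 5/9 ; C = +0.745356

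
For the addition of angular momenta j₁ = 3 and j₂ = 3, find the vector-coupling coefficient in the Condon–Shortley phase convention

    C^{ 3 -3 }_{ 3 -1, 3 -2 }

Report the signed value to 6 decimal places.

−√(1/3) ≈ -0.577350

triangle: 3!*3!*3!/10! = 216/3628800
(j±m)!: 2!*4!*1!*5!*0!*6! = 4147200
prefactor² = (2J+1)*Δ*N² = 1728
  k=1: −1/(1!*2!*3!*0!*0!*3!) = -1/72
Σ = -1/72  ⇒  CG² = 1728*(-1/72)² = 1/3
CG = −√(1/3) = -0.577350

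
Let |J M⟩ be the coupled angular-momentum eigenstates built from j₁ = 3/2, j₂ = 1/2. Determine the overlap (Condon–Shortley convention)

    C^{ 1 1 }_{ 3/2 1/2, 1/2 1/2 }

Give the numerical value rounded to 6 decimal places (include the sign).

−√(1/4) ≈ -0.500000

j₁+j₂−J=1  J+j₁−j₂=2  J−j₁+j₂=0  j₁+j₂+J+1=4
(j₁±m₁, j₂±m₂, J±M) = (2,1,1,0,2,0)
P² = 1
sum k=1..1:
  [1] −1/2 = -1/2
S = -1/2
C² = P²·S² = 1/4 ; C = -0.500000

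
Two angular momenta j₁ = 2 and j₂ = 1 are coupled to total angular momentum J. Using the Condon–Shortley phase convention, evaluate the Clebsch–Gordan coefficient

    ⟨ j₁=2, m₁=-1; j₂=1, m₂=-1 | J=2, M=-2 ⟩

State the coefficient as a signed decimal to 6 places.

j₁+j₂−J=1  J+j₁−j₂=3  J−j₁+j₂=1  j₁+j₂+J+1=6
(j₁±m₁, j₂±m₂, J±M) = (1,3,0,2,0,4)
P² = 12
sum k=0..0:
  [0] +1/6 = 1/6
S = 1/6
C² = P²·S² = 1/3 ; C = +0.577350

+0.577350  (= +√(1/3))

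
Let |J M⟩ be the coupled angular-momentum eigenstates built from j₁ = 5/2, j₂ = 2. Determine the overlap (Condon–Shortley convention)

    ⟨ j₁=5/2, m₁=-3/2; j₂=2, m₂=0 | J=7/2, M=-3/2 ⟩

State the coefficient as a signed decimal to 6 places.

triangle: 1!×4!×3!/9! = 144/362880
(j±m)!: 1!×4!×2!×2!×2!×5! = 23040
prefactor² = (2J+1)×Δ×N² = 512/7
  k=0: +1/(0!×1!×4!×2!×0!×1!) = 1/48
  k=1: −1/(1!×0!×3!×1!×1!×2!) = -1/12
Σ = -1/16  ⇒  CG² = 512/7×(-1/16)² = 2/7
CG = −√(2/7) = -0.534522

-0.534522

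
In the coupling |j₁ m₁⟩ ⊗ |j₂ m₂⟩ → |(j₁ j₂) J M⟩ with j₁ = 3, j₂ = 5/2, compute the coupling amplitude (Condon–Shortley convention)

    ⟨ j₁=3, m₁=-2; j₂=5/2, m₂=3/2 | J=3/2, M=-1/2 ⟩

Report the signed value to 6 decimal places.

-0.218218

triangle: 4!×2!×1!/8! = 48/40320
(j±m)!: 1!×5!×4!×1!×1!×2! = 5760
prefactor² = (2J+1)×Δ×N² = 192/7
  k=3: −1/(3!×1!×2!×1!×0!×0!) = -1/12
  k=4: +1/(4!×0!×1!×0!×1!×1!) = 1/24
Σ = -1/24  ⇒  CG² = 192/7×(-1/24)² = 1/21
CG = −√(1/21) = -0.218218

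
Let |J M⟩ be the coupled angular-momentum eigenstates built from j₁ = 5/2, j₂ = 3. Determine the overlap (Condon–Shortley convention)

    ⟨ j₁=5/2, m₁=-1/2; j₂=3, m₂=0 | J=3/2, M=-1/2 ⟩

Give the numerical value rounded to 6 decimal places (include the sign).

+0.338062

√[4·4!1!2!/8! · 2!3!3!3!1!2!] = √(144/35)
  +(−1)^2/∏(2,2,1,1,0,1)! = 1/4  (running 1/4)
  +(−1)^3/∏(3,1,0,0,1,2)! = -1/12  (running 1/6)
⟨..|..⟩ = √(144/35)·(1/6) = +0.338062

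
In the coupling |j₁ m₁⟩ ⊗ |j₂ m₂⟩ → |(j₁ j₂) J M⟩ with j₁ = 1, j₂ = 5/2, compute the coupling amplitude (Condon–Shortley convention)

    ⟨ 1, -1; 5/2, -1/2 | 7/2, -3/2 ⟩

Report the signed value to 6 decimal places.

+√(10/21) = +0.690066

triangle: 0!×2!×5!/8! = 240/40320
(j±m)!: 0!×2!×2!×3!×2!×5! = 5760
prefactor² = (2J+1)×Δ×N² = 1920/7
  k=0: +1/(0!×0!×2!×2!×0!×3!) = 1/24
Σ = 1/24  ⇒  CG² = 1920/7×1/24² = 10/21
CG = +√(10/21) = +0.690066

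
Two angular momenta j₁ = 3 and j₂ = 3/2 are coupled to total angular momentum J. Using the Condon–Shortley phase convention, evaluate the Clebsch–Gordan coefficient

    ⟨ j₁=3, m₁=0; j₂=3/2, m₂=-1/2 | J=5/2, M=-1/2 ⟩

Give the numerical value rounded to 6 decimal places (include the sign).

-0.414039

j₁+j₂−J=2  J+j₁−j₂=4  J−j₁+j₂=1  j₁+j₂+J+1=8
(j₁±m₁, j₂±m₂, J±M) = (3,3,1,2,2,3)
P² = 216/35
sum k=0..1:
  [0] +1/12 = 1/12
  [1] −1/4 = -1/4
S = -1/6
C² = P²·S² = 6/35 ; C = -0.414039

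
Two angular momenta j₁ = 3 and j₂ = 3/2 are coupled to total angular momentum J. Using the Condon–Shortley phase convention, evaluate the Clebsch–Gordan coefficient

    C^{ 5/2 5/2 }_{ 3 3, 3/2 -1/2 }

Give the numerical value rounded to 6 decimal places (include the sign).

√[6·2!4!1!/8! · 6!0!1!2!5!0!] = √(8640/7)
  +(−1)^0/∏(0,2,0,1,4,0)! = 1/48  (running 1/48)
⟨..|..⟩ = √(8640/7)·(1/48) = +0.731925

+0.731925  (= +√(15/28))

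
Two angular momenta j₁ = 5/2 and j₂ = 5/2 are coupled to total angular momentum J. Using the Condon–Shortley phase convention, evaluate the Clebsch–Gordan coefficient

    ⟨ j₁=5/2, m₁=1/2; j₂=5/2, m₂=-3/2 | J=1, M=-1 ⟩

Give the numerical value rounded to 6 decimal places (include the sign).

-0.478091  (= −√(8/35))

j₁+j₂−J=4  J+j₁−j₂=1  J−j₁+j₂=1  j₁+j₂+J+1=7
(j₁±m₁, j₂±m₂, J±M) = (3,2,1,4,0,2)
P² = 288/35
sum k=1..1:
  [1] −1/6 = -1/6
S = -1/6
C² = P²·S² = 8/35 ; C = -0.478091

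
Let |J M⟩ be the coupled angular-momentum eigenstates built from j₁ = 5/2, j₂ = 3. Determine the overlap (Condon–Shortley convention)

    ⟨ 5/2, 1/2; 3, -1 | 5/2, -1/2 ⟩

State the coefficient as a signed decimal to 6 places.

√[6·3!2!3!/9! · 3!2!2!4!2!3!] = √(288/35)
  +(−1)^0/∏(0,3,2,2,0,1)! = 1/24  (running 1/24)
  +(−1)^1/∏(1,2,1,1,1,2)! = -1/4  (running -5/24)
  +(−1)^2/∏(2,1,0,0,2,3)! = 1/24  (running -1/6)
⟨..|..⟩ = √(288/35)·(-1/6) = -0.478091

-0.478091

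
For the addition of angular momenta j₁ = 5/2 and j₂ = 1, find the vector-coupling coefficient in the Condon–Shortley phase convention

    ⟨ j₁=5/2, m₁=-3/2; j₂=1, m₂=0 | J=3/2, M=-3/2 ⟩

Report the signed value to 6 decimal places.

−√(4/15) ≈ -0.516398

√[4·2!3!0!/6! · 1!4!1!1!0!3!] = √(48/5)
  +(−1)^1/∏(1,1,3,0,0,0)! = -1/6  (running -1/6)
⟨..|..⟩ = √(48/5)·(-1/6) = -0.516398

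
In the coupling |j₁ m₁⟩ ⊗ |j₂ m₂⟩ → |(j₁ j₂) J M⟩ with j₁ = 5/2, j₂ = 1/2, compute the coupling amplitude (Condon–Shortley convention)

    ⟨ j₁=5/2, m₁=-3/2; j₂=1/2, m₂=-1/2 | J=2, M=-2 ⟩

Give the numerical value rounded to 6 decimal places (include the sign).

+√(1/6) ≈ +0.408248

triangle: 1!×4!×0!/6! = 24/720
(j±m)!: 1!×4!×0!×1!×0!×4! = 576
prefactor² = (2J+1)×Δ×N² = 96
  k=0: +1/(0!×1!×4!×0!×0!×0!) = 1/24
Σ = 1/24  ⇒  CG² = 96×1/24² = 1/6
CG = +√(1/6) = +0.408248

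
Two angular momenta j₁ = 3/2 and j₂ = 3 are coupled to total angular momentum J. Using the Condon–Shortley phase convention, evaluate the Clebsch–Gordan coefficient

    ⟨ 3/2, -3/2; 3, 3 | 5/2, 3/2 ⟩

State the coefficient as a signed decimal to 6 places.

√[6·2!1!4!/8! · 0!3!6!0!4!1!] = √(5184/7)
  +(−1)^2/∏(2,0,1,4,0,0)! = 1/48  (running 1/48)
⟨..|..⟩ = √(5184/7)·(1/48) = +0.566947

+√(9/28) ≈ +0.566947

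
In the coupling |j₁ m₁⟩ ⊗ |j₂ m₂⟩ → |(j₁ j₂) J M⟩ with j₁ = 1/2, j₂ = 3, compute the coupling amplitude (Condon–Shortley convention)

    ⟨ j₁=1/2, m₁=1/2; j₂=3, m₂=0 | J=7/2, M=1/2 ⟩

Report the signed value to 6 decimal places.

+√(4/7) = +0.755929

√[8·0!1!6!/8! · 1!0!3!3!4!3!] = √(5184/7)
  +(−1)^0/∏(0,0,0,3,1,3)! = 1/36  (running 1/36)
⟨..|..⟩ = √(5184/7)·(1/36) = +0.755929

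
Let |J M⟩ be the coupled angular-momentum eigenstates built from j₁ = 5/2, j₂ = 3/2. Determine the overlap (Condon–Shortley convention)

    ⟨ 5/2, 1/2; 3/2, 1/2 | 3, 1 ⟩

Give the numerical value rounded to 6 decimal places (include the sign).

j₁+j₂−J=1  J+j₁−j₂=4  J−j₁+j₂=2  j₁+j₂+J+1=8
(j₁±m₁, j₂±m₂, J±M) = (3,2,2,1,4,2)
P² = 48/5
sum k=0..1:
  [0] +1/8 = 1/8
  [1] −1/6 = -1/6
S = -1/24
C² = P²·S² = 1/60 ; C = -0.129099

-0.129099  (= −√(1/60))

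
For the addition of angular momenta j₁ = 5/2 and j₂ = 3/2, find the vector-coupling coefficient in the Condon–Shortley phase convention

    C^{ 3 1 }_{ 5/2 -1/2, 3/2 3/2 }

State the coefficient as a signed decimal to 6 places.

−√(9/20) ≈ -0.670820

√[7·1!4!2!/8! · 2!3!3!0!4!2!] = √(144/5)
  +(−1)^1/∏(1,0,2,2,2,0)! = -1/8  (running -1/8)
⟨..|..⟩ = √(144/5)·(-1/8) = -0.670820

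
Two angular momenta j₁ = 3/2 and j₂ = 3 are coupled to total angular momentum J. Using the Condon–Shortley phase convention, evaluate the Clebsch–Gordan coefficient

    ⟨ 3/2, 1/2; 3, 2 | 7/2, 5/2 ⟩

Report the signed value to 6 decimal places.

-0.377964

√[8·1!2!5!/9! · 2!1!5!1!6!1!] = √(6400/7)
  +(−1)^0/∏(0,1,1,5,1,0)! = 1/120  (running 1/120)
  +(−1)^1/∏(1,0,0,4,2,1)! = -1/48  (running -1/80)
⟨..|..⟩ = √(6400/7)·(-1/80) = -0.377964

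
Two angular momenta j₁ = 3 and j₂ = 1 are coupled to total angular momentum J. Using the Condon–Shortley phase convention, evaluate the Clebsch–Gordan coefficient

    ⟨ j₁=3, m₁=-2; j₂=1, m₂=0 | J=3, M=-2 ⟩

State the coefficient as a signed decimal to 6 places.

triangle: 1!*5!*1!/8! = 120/40320
(j±m)!: 1!*5!*1!*1!*1!*5! = 14400
prefactor² = (2J+1)*Δ*N² = 300
  k=0: +1/(0!*1!*5!*1!*0!*0!) = 1/120
  k=1: −1/(1!*0!*4!*0!*1!*1!) = -1/24
Σ = -1/30  ⇒  CG² = 300*(-1/30)² = 1/3
CG = −√(1/3) = -0.577350

-0.577350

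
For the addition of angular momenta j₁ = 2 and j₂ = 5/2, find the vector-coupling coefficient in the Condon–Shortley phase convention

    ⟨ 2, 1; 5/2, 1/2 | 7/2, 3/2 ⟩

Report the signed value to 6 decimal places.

+0.308607

triangle: 1!×3!×4!/9! = 144/362880
(j±m)!: 3!×1!×3!×2!×5!×2! = 17280
prefactor² = (2J+1)×Δ×N² = 384/7
  k=0: +1/(0!×1!×1!×3!×2!×1!) = 1/12
  k=1: −1/(1!×0!×0!×2!×3!×2!) = -1/24
Σ = 1/24  ⇒  CG² = 384/7×1/24² = 2/21
CG = +√(2/21) = +0.308607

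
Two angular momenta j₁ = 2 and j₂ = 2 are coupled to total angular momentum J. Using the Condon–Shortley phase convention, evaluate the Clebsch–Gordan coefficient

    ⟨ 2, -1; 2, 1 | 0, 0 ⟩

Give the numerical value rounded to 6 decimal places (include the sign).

j₁+j₂−J=4  J+j₁−j₂=0  J−j₁+j₂=0  j₁+j₂+J+1=5
(j₁±m₁, j₂±m₂, J±M) = (1,3,3,1,0,0)
P² = 36/5
sum k=3..3:
  [3] −1/6 = -1/6
S = -1/6
C² = P²·S² = 1/5 ; C = -0.447214

−√(1/5) = -0.447214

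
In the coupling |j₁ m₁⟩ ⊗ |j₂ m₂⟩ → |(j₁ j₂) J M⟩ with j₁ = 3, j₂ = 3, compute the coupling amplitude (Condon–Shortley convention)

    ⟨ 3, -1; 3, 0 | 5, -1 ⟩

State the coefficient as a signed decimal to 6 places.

√[11·1!5!5!/12! · 2!4!3!3!4!6!] = √(69120/7)
  +(−1)^0/∏(0,1,4,3,1,2)! = 1/288  (running 1/288)
  +(−1)^1/∏(1,0,3,2,2,3)! = -1/144  (running -1/288)
⟨..|..⟩ = √(69120/7)·(-1/288) = -0.345033

-0.345033  (= −√(5/42))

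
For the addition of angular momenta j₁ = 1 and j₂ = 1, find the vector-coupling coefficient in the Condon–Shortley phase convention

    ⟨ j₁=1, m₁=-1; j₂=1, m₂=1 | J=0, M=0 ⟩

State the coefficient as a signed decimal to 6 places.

+0.577350  (= +√(1/3))

j₁+j₂−J=2  J+j₁−j₂=0  J−j₁+j₂=0  j₁+j₂+J+1=3
(j₁±m₁, j₂±m₂, J±M) = (0,2,2,0,0,0)
P² = 4/3
sum k=2..2:
  [2] +1/2 = 1/2
S = 1/2
C² = P²·S² = 1/3 ; C = +0.577350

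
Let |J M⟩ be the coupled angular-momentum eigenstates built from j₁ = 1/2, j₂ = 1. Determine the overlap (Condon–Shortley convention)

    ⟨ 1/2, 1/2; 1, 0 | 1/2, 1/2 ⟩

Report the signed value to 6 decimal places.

triangle: 1!*0!*1!/3! = 1/6
(j±m)!: 1!*0!*1!*1!*1!*0! = 1
prefactor² = (2J+1)*Δ*N² = 1/3
  k=0: +1/(0!*1!*0!*1!*0!*0!) = 1
Σ = 1  ⇒  CG² = 1/3*1² = 1/3
CG = +√(1/3) = +0.577350

+√(1/3) = +0.577350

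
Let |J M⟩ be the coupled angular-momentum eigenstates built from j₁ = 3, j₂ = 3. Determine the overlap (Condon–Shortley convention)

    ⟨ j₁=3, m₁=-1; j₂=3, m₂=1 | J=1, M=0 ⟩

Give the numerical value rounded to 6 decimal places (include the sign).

-0.188982  (= −√(1/28))

triangle: 5!·1!·1!/8! = 120/40320
(j±m)!: 2!·4!·4!·2!·1!·1! = 2304
prefactor² = (2J+1)·Δ·N² = 144/7
  k=3: −1/(3!·2!·1!·1!·0!·0!) = -1/12
  k=4: +1/(4!·1!·0!·0!·1!·1!) = 1/24
Σ = -1/24  ⇒  CG² = 144/7·(-1/24)² = 1/28
CG = −√(1/28) = -0.188982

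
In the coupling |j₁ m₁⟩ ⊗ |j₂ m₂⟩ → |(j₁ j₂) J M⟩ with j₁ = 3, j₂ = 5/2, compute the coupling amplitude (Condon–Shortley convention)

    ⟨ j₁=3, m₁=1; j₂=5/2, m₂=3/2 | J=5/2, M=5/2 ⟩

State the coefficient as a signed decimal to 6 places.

√[6·3!3!2!/9! · 4!2!4!1!5!0!] = √(1152/7)
  +(−1)^2/∏(2,1,0,2,3,0)! = 1/24  (running 1/24)
⟨..|..⟩ = √(1152/7)·(1/24) = +0.534522

+0.534522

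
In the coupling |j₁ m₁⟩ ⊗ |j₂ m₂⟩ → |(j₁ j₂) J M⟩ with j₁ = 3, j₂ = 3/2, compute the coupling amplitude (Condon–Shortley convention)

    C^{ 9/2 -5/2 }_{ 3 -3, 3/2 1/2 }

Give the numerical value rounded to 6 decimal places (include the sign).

+0.288675

√[10·0!6!3!/10! · 0!6!2!1!2!7!] = √(172800)
  +(−1)^0/∏(0,0,6,2,0,1)! = 1/1440  (running 1/1440)
⟨..|..⟩ = √(172800)·(1/1440) = +0.288675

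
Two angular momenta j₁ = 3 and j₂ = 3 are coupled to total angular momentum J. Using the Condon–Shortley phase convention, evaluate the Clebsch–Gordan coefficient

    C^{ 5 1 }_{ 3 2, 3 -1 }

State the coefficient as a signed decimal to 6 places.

+0.566947  (= +√(9/28))

triangle: 1!·5!·5!/12! = 14400/479001600
(j±m)!: 5!·1!·2!·4!·6!·4! = 99532800
prefactor² = (2J+1)·Δ·N² = 230400/7
  k=0: +1/(0!·1!·1!·2!·4!·3!) = 1/288
  k=1: −1/(1!·0!·0!·1!·5!·4!) = -1/2880
Σ = 1/320  ⇒  CG² = 230400/7·1/320² = 9/28
CG = +√(9/28) = +0.566947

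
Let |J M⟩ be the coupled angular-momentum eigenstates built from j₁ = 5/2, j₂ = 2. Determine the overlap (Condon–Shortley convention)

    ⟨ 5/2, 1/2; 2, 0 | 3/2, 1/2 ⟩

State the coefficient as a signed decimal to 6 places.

-0.239046  (= −√(2/35))

triangle: 3!·2!·1!/7! = 12/5040
(j±m)!: 3!·2!·2!·2!·2!·1! = 96
prefactor² = (2J+1)·Δ·N² = 32/35
  k=1: −1/(1!·2!·1!·1!·1!·0!) = -1/2
  k=2: +1/(2!·1!·0!·0!·2!·1!) = 1/4
Σ = -1/4  ⇒  CG² = 32/35·(-1/4)² = 2/35
CG = −√(2/35) = -0.239046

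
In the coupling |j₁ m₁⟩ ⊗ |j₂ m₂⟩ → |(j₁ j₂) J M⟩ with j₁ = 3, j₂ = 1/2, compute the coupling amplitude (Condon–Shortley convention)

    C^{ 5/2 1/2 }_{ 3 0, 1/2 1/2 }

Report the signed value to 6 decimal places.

−√(3/7) ≈ -0.654654

√[6·1!5!0!/7! · 3!3!1!0!3!2!] = √(432/7)
  +(−1)^1/∏(1,0,2,0,3,0)! = -1/12  (running -1/12)
⟨..|..⟩ = √(432/7)·(-1/12) = -0.654654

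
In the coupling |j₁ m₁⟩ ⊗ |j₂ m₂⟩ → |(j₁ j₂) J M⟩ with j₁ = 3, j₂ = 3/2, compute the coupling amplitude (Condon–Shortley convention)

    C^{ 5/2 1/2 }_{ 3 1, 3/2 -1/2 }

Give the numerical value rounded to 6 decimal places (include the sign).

triangle: 2!×4!×1!/8! = 48/40320
(j±m)!: 4!×2!×1!×2!×3!×2! = 1152
prefactor² = (2J+1)×Δ×N² = 288/35
  k=0: +1/(0!×2!×2!×1!×2!×0!) = 1/8
  k=1: −1/(1!×1!×1!×0!×3!×1!) = -1/6
Σ = -1/24  ⇒  CG² = 288/35×(-1/24)² = 1/70
CG = −√(1/70) = -0.119523

−√(1/70) ≈ -0.119523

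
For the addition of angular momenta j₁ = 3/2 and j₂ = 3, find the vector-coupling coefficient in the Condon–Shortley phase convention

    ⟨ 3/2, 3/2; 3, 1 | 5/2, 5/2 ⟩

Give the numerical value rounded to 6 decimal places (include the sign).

triangle: 2!×1!×4!/8! = 48/40320
(j±m)!: 3!×0!×4!×2!×5!×0! = 34560
prefactor² = (2J+1)×Δ×N² = 1728/7
  k=0: +1/(0!×2!×0!×4!×1!×0!) = 1/48
Σ = 1/48  ⇒  CG² = 1728/7×1/48² = 3/28
CG = +√(3/28) = +0.327327

+√(3/28) ≈ +0.327327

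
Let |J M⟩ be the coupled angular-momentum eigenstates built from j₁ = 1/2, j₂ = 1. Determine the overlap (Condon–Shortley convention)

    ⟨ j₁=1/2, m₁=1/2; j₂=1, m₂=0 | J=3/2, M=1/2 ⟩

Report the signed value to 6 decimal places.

√[4·0!1!2!/4! · 1!0!1!1!2!1!] = √(2/3)
  +(−1)^0/∏(0,0,0,1,1,1)! = 1  (running 1)
⟨..|..⟩ = √(2/3)·(1) = +0.816497

+0.816497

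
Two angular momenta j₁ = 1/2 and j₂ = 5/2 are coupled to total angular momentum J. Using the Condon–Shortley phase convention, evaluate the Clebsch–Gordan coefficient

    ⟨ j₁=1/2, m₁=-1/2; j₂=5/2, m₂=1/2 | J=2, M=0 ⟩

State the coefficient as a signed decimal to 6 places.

√[5·1!0!4!/6! · 0!1!3!2!2!2!] = √(8)
  +(−1)^1/∏(1,0,0,2,0,2)! = -1/4  (running -1/4)
⟨..|..⟩ = √(8)·(-1/4) = -0.707107

−√(1/2) = -0.707107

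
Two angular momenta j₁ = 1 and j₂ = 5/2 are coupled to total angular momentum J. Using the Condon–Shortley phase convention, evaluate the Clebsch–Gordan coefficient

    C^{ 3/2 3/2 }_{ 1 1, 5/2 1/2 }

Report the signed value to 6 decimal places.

+√(1/15) ≈ +0.258199

√[4·2!0!3!/6! · 2!0!3!2!3!0!] = √(48/5)
  +(−1)^0/∏(0,2,0,3,0,0)! = 1/12  (running 1/12)
⟨..|..⟩ = √(48/5)·(1/12) = +0.258199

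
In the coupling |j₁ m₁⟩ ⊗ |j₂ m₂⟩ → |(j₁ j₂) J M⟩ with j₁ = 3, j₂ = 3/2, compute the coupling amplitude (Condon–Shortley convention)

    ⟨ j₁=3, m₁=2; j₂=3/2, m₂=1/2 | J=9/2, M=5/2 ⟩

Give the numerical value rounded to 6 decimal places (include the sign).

j₁+j₂−J=0  J+j₁−j₂=6  J−j₁+j₂=3  j₁+j₂+J+1=10
(j₁±m₁, j₂±m₂, J±M) = (5,1,2,1,7,2)
P² = 28800
sum k=0..0:
  [0] +1/240 = 1/240
S = 1/240
C² = P²·S² = 1/2 ; C = +0.707107

+√(1/2) ≈ +0.707107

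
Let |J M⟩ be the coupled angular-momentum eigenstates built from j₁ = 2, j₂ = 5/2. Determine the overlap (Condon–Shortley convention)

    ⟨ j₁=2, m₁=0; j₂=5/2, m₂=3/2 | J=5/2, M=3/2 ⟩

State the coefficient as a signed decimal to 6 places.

−√(1/70) ≈ -0.119523

triangle: 2!*2!*3!/8! = 24/40320
(j±m)!: 2!*2!*4!*1!*4!*1! = 2304
prefactor² = (2J+1)*Δ*N² = 288/35
  k=1: −1/(1!*1!*1!*3!*1!*0!) = -1/6
  k=2: +1/(2!*0!*0!*2!*2!*1!) = 1/8
Σ = -1/24  ⇒  CG² = 288/35*(-1/24)² = 1/70
CG = −√(1/70) = -0.119523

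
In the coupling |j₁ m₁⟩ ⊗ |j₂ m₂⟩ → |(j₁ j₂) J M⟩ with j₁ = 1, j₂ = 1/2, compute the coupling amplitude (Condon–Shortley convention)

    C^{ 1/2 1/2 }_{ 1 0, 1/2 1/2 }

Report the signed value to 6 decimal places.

j₁+j₂−J=1  J+j₁−j₂=1  J−j₁+j₂=0  j₁+j₂+J+1=3
(j₁±m₁, j₂±m₂, J±M) = (1,1,1,0,1,0)
P² = 1/3
sum k=1..1:
  [1] −1/1 = -1
S = -1
C² = P²·S² = 1/3 ; C = -0.577350

-0.577350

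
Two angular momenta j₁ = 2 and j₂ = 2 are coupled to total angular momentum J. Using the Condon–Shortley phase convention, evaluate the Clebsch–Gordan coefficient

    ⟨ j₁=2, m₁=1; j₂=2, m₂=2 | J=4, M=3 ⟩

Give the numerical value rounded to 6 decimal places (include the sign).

+√(1/2) ≈ +0.707107

triangle: 0!×4!×4!/9! = 576/362880
(j±m)!: 3!×1!×4!×0!×7!×1! = 725760
prefactor² = (2J+1)×Δ×N² = 10368
  k=0: +1/(0!×0!×1!×4!×3!×0!) = 1/144
Σ = 1/144  ⇒  CG² = 10368×1/144² = 1/2
CG = +√(1/2) = +0.707107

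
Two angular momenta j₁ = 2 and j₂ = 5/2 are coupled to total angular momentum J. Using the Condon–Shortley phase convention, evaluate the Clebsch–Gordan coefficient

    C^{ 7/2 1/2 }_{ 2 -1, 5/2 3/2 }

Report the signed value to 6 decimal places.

triangle: 1!·3!·4!/9! = 144/362880
(j±m)!: 1!·3!·4!·1!·4!·3! = 20736
prefactor² = (2J+1)·Δ·N² = 2304/35
  k=0: +1/(0!·1!·3!·4!·0!·0!) = 1/144
  k=1: −1/(1!·0!·2!·3!·1!·1!) = -1/12
Σ = -11/144  ⇒  CG² = 2304/35·(-11/144)² = 121/315
CG = −√(121/315) = -0.619780

−√(121/315) ≈ -0.619780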